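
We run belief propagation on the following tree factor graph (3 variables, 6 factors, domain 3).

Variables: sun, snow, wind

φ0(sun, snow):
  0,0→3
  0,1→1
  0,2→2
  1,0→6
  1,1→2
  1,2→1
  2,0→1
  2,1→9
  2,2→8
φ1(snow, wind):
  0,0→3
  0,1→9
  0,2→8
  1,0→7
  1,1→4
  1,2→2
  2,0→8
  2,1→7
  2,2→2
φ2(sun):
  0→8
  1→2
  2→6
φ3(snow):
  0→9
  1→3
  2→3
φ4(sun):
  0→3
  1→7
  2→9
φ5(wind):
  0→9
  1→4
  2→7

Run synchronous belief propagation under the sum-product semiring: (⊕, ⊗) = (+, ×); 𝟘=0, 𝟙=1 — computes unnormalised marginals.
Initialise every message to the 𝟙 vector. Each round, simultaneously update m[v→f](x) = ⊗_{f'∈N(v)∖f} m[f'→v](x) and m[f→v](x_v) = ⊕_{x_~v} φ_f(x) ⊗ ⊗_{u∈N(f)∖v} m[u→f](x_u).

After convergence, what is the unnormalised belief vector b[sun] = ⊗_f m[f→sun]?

b[sun] = [100224, 102564, 341172]

init: all messages = 𝟙 over 3 values
r1 m[φ0→sun] = [6, 9, 18]
r1 m[φ0→snow] = [10, 12, 11]
r1 m[φ1→snow] = [20, 13, 17]
r1 m[φ1→wind] = [18, 20, 12]
r1 m[φ2→sun] = [8, 2, 6]
r1 m[φ3→snow] = [9, 3, 3]
r1 m[φ4→sun] = [3, 7, 9]
r1 m[φ5→wind] = [9, 4, 7]
r1 m[sun→φ0] = [1, 1, 1]
r1 m[sun→φ2] = [1, 1, 1]
r1 m[sun→φ4] = [1, 1, 1]
r1 m[snow→φ0] = [1, 1, 1]
r1 m[snow→φ1] = [1, 1, 1]
r1 m[snow→φ3] = [1, 1, 1]
r1 m[wind→φ1] = [1, 1, 1]
r1 m[wind→φ5] = [1, 1, 1]
r2 m[φ0→sun] = [6, 9, 18]
r2 m[φ0→snow] = [10, 12, 11]
r2 m[φ1→snow] = [20, 13, 17]
r2 m[φ1→wind] = [18, 20, 12]
r2 m[φ2→sun] = [8, 2, 6]
r2 m[φ3→snow] = [9, 3, 3]
r2 m[φ4→sun] = [3, 7, 9]
r2 m[φ5→wind] = [9, 4, 7]
r2 m[sun→φ0] = [24, 14, 54]
r2 m[sun→φ2] = [18, 63, 162]
r2 m[sun→φ4] = [48, 18, 108]
r2 m[snow→φ0] = [180, 39, 51]
r2 m[snow→φ1] = [90, 36, 33]
r2 m[snow→φ3] = [200, 156, 187]
r2 m[wind→φ1] = [9, 4, 7]
r2 m[wind→φ5] = [18, 20, 12]
r3 m[φ0→sun] = [681, 1209, 939]
r3 m[φ0→snow] = [210, 538, 494]
r3 m[φ1→snow] = [119, 93, 114]
r3 m[φ1→wind] = [786, 1185, 858]
r3 m[φ2→sun] = [8, 2, 6]
r3 m[φ3→snow] = [9, 3, 3]
r3 m[φ4→sun] = [3, 7, 9]
r3 m[φ5→wind] = [9, 4, 7]
r3 m[sun→φ0] = [24, 14, 54]
r3 m[sun→φ2] = [18, 63, 162]
r3 m[sun→φ4] = [48, 18, 108]
r3 m[snow→φ0] = [180, 39, 51]
r3 m[snow→φ1] = [90, 36, 33]
r3 m[snow→φ3] = [200, 156, 187]
r3 m[wind→φ1] = [9, 4, 7]
r3 m[wind→φ5] = [18, 20, 12]
r4 m[φ0→sun] = [681, 1209, 939]
r4 m[φ0→snow] = [210, 538, 494]
r4 m[φ1→snow] = [119, 93, 114]
r4 m[φ1→wind] = [786, 1185, 858]
r4 m[φ2→sun] = [8, 2, 6]
r4 m[φ3→snow] = [9, 3, 3]
r4 m[φ4→sun] = [3, 7, 9]
r4 m[φ5→wind] = [9, 4, 7]
r4 m[sun→φ0] = [24, 14, 54]
r4 m[sun→φ2] = [2043, 8463, 8451]
r4 m[sun→φ4] = [5448, 2418, 5634]
r4 m[snow→φ0] = [1071, 279, 342]
r4 m[snow→φ1] = [1890, 1614, 1482]
r4 m[snow→φ3] = [24990, 50034, 56316]
r4 m[wind→φ1] = [9, 4, 7]
r4 m[wind→φ5] = [786, 1185, 858]
r5 m[φ0→sun] = [4176, 7326, 6318]
r5 m[φ0→snow] = [210, 538, 494]
r5 m[φ1→snow] = [119, 93, 114]
r5 m[φ1→wind] = [28824, 33840, 21312]
r5 m[φ2→sun] = [8, 2, 6]
r5 m[φ3→snow] = [9, 3, 3]
r5 m[φ4→sun] = [3, 7, 9]
r5 m[φ5→wind] = [9, 4, 7]
r5 m[sun→φ0] = [24, 14, 54]
r5 m[sun→φ2] = [2043, 8463, 8451]
r5 m[sun→φ4] = [5448, 2418, 5634]
r5 m[snow→φ0] = [1071, 279, 342]
r5 m[snow→φ1] = [1890, 1614, 1482]
r5 m[snow→φ3] = [24990, 50034, 56316]
r5 m[wind→φ1] = [9, 4, 7]
r5 m[wind→φ5] = [786, 1185, 858]
r6 m[φ0→sun] = [4176, 7326, 6318]
r6 m[φ0→snow] = [210, 538, 494]
r6 m[φ1→snow] = [119, 93, 114]
r6 m[φ1→wind] = [28824, 33840, 21312]
r6 m[φ2→sun] = [8, 2, 6]
r6 m[φ3→snow] = [9, 3, 3]
r6 m[φ4→sun] = [3, 7, 9]
r6 m[φ5→wind] = [9, 4, 7]
r6 m[sun→φ0] = [24, 14, 54]
r6 m[sun→φ2] = [12528, 51282, 56862]
r6 m[sun→φ4] = [33408, 14652, 37908]
r6 m[snow→φ0] = [1071, 279, 342]
r6 m[snow→φ1] = [1890, 1614, 1482]
r6 m[snow→φ3] = [24990, 50034, 56316]
r6 m[wind→φ1] = [9, 4, 7]
r6 m[wind→φ5] = [28824, 33840, 21312]
r7 m[φ0→sun] = [4176, 7326, 6318]
r7 m[φ0→snow] = [210, 538, 494]
r7 m[φ1→snow] = [119, 93, 114]
r7 m[φ1→wind] = [28824, 33840, 21312]
r7 m[φ2→sun] = [8, 2, 6]
r7 m[φ3→snow] = [9, 3, 3]
r7 m[φ4→sun] = [3, 7, 9]
r7 m[φ5→wind] = [9, 4, 7]
r7 m[sun→φ0] = [24, 14, 54]
r7 m[sun→φ2] = [12528, 51282, 56862]
r7 m[sun→φ4] = [33408, 14652, 37908]
r7 m[snow→φ0] = [1071, 279, 342]
r7 m[snow→φ1] = [1890, 1614, 1482]
r7 m[snow→φ3] = [24990, 50034, 56316]
r7 m[wind→φ1] = [9, 4, 7]
r7 m[wind→φ5] = [28824, 33840, 21312]
fixed point reached at round 7
b[sun] = ⊗ incoming = [100224, 102564, 341172]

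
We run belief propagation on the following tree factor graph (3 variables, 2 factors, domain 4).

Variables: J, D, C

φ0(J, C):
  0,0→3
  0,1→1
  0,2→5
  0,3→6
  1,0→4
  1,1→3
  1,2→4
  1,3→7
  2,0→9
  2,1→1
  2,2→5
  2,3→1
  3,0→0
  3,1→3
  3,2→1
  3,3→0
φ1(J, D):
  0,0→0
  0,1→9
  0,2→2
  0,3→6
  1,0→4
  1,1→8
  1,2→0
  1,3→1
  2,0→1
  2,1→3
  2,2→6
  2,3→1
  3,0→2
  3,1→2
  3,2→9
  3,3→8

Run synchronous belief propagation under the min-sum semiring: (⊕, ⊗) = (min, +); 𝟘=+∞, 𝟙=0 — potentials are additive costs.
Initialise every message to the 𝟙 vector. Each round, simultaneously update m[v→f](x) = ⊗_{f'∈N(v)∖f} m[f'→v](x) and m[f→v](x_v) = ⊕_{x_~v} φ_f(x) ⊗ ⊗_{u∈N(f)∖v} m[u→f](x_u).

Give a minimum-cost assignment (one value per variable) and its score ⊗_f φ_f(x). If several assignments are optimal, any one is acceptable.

init: all messages = 𝟙 over 4 values
r1 m[φ0→J] = [1, 3, 1, 0]
r1 m[φ0→C] = [0, 1, 1, 0]
r1 m[φ1→J] = [0, 0, 1, 2]
r1 m[φ1→D] = [0, 2, 0, 1]
r1 m[J→φ0] = [0, 0, 0, 0]
r1 m[J→φ1] = [0, 0, 0, 0]
r1 m[D→φ1] = [0, 0, 0, 0]
r1 m[C→φ0] = [0, 0, 0, 0]
r2 m[φ0→J] = [1, 3, 1, 0]
r2 m[φ0→C] = [0, 1, 1, 0]
r2 m[φ1→J] = [0, 0, 1, 2]
r2 m[φ1→D] = [0, 2, 0, 1]
r2 m[J→φ0] = [0, 0, 1, 2]
r2 m[J→φ1] = [1, 3, 1, 0]
r2 m[D→φ1] = [0, 0, 0, 0]
r2 m[C→φ0] = [0, 0, 0, 0]
r3 m[φ0→J] = [1, 3, 1, 0]
r3 m[φ0→C] = [2, 1, 3, 2]
r3 m[φ1→J] = [0, 0, 1, 2]
r3 m[φ1→D] = [1, 2, 3, 2]
r3 m[J→φ0] = [0, 0, 1, 2]
r3 m[J→φ1] = [1, 3, 1, 0]
r3 m[D→φ1] = [0, 0, 0, 0]
r3 m[C→φ0] = [0, 0, 0, 0]
r4 m[φ0→J] = [1, 3, 1, 0]
r4 m[φ0→C] = [2, 1, 3, 2]
r4 m[φ1→J] = [0, 0, 1, 2]
r4 m[φ1→D] = [1, 2, 3, 2]
r4 m[J→φ0] = [0, 0, 1, 2]
r4 m[J→φ1] = [1, 3, 1, 0]
r4 m[D→φ1] = [0, 0, 0, 0]
r4 m[C→φ0] = [0, 0, 0, 0]
fixed point reached at round 4
traceback from J: (J=0, D=0, C=1), score=1

assignment: (J=0, D=0, C=1); score = 1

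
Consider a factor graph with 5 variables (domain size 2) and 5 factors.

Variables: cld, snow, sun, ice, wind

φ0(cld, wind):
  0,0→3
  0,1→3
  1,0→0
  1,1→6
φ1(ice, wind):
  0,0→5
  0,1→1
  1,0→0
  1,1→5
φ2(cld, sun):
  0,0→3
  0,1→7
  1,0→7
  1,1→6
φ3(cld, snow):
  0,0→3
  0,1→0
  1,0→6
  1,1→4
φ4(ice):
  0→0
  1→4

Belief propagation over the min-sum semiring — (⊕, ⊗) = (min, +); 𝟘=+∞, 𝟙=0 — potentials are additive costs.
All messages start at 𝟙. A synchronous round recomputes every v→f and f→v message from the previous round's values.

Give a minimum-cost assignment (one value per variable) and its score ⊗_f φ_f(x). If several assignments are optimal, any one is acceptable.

init: all messages = 𝟙 over 2 values
r1 m[φ0→cld] = [3, 0]
r1 m[φ0→wind] = [0, 3]
r1 m[φ1→ice] = [1, 0]
r1 m[φ1→wind] = [0, 1]
r1 m[φ2→cld] = [3, 6]
r1 m[φ2→sun] = [3, 6]
r1 m[φ3→cld] = [0, 4]
r1 m[φ3→snow] = [3, 0]
r1 m[φ4→ice] = [0, 4]
r1 m[cld→φ0] = [0, 0]
r1 m[cld→φ2] = [0, 0]
r1 m[cld→φ3] = [0, 0]
r1 m[snow→φ3] = [0, 0]
r1 m[sun→φ2] = [0, 0]
r1 m[ice→φ1] = [0, 0]
r1 m[ice→φ4] = [0, 0]
r1 m[wind→φ0] = [0, 0]
r1 m[wind→φ1] = [0, 0]
r2 m[φ0→cld] = [3, 0]
r2 m[φ0→wind] = [0, 3]
r2 m[φ1→ice] = [1, 0]
r2 m[φ1→wind] = [0, 1]
r2 m[φ2→cld] = [3, 6]
r2 m[φ2→sun] = [3, 6]
r2 m[φ3→cld] = [0, 4]
r2 m[φ3→snow] = [3, 0]
r2 m[φ4→ice] = [0, 4]
r2 m[cld→φ0] = [3, 10]
r2 m[cld→φ2] = [3, 4]
r2 m[cld→φ3] = [6, 6]
r2 m[snow→φ3] = [0, 0]
r2 m[sun→φ2] = [0, 0]
r2 m[ice→φ1] = [0, 4]
r2 m[ice→φ4] = [1, 0]
r2 m[wind→φ0] = [0, 1]
r2 m[wind→φ1] = [0, 3]
r3 m[φ0→cld] = [3, 0]
r3 m[φ0→wind] = [6, 6]
r3 m[φ1→ice] = [4, 0]
r3 m[φ1→wind] = [4, 1]
r3 m[φ2→cld] = [3, 6]
r3 m[φ2→sun] = [6, 10]
r3 m[φ3→cld] = [0, 4]
r3 m[φ3→snow] = [9, 6]
r3 m[φ4→ice] = [0, 4]
r3 m[cld→φ0] = [3, 10]
r3 m[cld→φ2] = [3, 4]
r3 m[cld→φ3] = [6, 6]
r3 m[snow→φ3] = [0, 0]
r3 m[sun→φ2] = [0, 0]
r3 m[ice→φ1] = [0, 4]
r3 m[ice→φ4] = [1, 0]
r3 m[wind→φ0] = [0, 1]
r3 m[wind→φ1] = [0, 3]
r4 m[φ0→cld] = [3, 0]
r4 m[φ0→wind] = [6, 6]
r4 m[φ1→ice] = [4, 0]
r4 m[φ1→wind] = [4, 1]
r4 m[φ2→cld] = [3, 6]
r4 m[φ2→sun] = [6, 10]
r4 m[φ3→cld] = [0, 4]
r4 m[φ3→snow] = [9, 6]
r4 m[φ4→ice] = [0, 4]
r4 m[cld→φ0] = [3, 10]
r4 m[cld→φ2] = [3, 4]
r4 m[cld→φ3] = [6, 6]
r4 m[snow→φ3] = [0, 0]
r4 m[sun→φ2] = [0, 0]
r4 m[ice→φ1] = [0, 4]
r4 m[ice→φ4] = [4, 0]
r4 m[wind→φ0] = [4, 1]
r4 m[wind→φ1] = [6, 6]
r5 m[φ0→cld] = [4, 4]
r5 m[φ0→wind] = [6, 6]
r5 m[φ1→ice] = [7, 6]
r5 m[φ1→wind] = [4, 1]
r5 m[φ2→cld] = [3, 6]
r5 m[φ2→sun] = [6, 10]
r5 m[φ3→cld] = [0, 4]
r5 m[φ3→snow] = [9, 6]
r5 m[φ4→ice] = [0, 4]
r5 m[cld→φ0] = [3, 10]
r5 m[cld→φ2] = [3, 4]
r5 m[cld→φ3] = [6, 6]
r5 m[snow→φ3] = [0, 0]
r5 m[sun→φ2] = [0, 0]
r5 m[ice→φ1] = [0, 4]
r5 m[ice→φ4] = [4, 0]
r5 m[wind→φ0] = [4, 1]
r5 m[wind→φ1] = [6, 6]
r6 m[φ0→cld] = [4, 4]
r6 m[φ0→wind] = [6, 6]
r6 m[φ1→ice] = [7, 6]
r6 m[φ1→wind] = [4, 1]
r6 m[φ2→cld] = [3, 6]
r6 m[φ2→sun] = [6, 10]
r6 m[φ3→cld] = [0, 4]
r6 m[φ3→snow] = [9, 6]
r6 m[φ4→ice] = [0, 4]
r6 m[cld→φ0] = [3, 10]
r6 m[cld→φ2] = [4, 8]
r6 m[cld→φ3] = [7, 10]
r6 m[snow→φ3] = [0, 0]
r6 m[sun→φ2] = [0, 0]
r6 m[ice→φ1] = [0, 4]
r6 m[ice→φ4] = [7, 6]
r6 m[wind→φ0] = [4, 1]
r6 m[wind→φ1] = [6, 6]
r7 m[φ0→cld] = [4, 4]
r7 m[φ0→wind] = [6, 6]
r7 m[φ1→ice] = [7, 6]
r7 m[φ1→wind] = [4, 1]
r7 m[φ2→cld] = [3, 6]
r7 m[φ2→sun] = [7, 11]
r7 m[φ3→cld] = [0, 4]
r7 m[φ3→snow] = [10, 7]
r7 m[φ4→ice] = [0, 4]
r7 m[cld→φ0] = [3, 10]
r7 m[cld→φ2] = [4, 8]
r7 m[cld→φ3] = [7, 10]
r7 m[snow→φ3] = [0, 0]
r7 m[sun→φ2] = [0, 0]
r7 m[ice→φ1] = [0, 4]
r7 m[ice→φ4] = [7, 6]
r7 m[wind→φ0] = [4, 1]
r7 m[wind→φ1] = [6, 6]
r8 m[φ0→cld] = [4, 4]
r8 m[φ0→wind] = [6, 6]
r8 m[φ1→ice] = [7, 6]
r8 m[φ1→wind] = [4, 1]
r8 m[φ2→cld] = [3, 6]
r8 m[φ2→sun] = [7, 11]
r8 m[φ3→cld] = [0, 4]
r8 m[φ3→snow] = [10, 7]
r8 m[φ4→ice] = [0, 4]
r8 m[cld→φ0] = [3, 10]
r8 m[cld→φ2] = [4, 8]
r8 m[cld→φ3] = [7, 10]
r8 m[snow→φ3] = [0, 0]
r8 m[sun→φ2] = [0, 0]
r8 m[ice→φ1] = [0, 4]
r8 m[ice→φ4] = [7, 6]
r8 m[wind→φ0] = [4, 1]
r8 m[wind→φ1] = [6, 6]
fixed point reached at round 8
traceback from cld: (cld=0, snow=1, sun=0, ice=0, wind=1), score=7

assignment: (cld=0, snow=1, sun=0, ice=0, wind=1); score = 7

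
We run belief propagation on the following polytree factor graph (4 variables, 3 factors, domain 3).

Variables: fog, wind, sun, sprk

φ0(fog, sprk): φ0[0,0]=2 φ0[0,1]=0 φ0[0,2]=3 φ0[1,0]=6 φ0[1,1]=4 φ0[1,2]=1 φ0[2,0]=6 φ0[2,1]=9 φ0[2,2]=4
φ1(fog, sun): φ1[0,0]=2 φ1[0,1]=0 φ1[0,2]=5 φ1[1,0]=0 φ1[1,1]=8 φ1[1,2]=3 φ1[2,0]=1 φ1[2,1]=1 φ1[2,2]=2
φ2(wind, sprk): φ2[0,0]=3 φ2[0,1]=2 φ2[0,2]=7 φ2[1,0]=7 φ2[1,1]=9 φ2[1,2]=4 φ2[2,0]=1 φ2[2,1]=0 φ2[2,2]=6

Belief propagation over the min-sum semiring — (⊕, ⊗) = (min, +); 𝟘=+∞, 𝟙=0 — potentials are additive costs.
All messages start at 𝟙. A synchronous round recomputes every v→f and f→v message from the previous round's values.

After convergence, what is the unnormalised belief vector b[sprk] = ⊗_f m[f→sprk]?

init: all messages = 𝟙 over 3 values
r1 m[φ0→fog] = [0, 1, 4]
r1 m[φ0→sprk] = [2, 0, 1]
r1 m[φ1→fog] = [0, 0, 1]
r1 m[φ1→sun] = [0, 0, 2]
r1 m[φ2→wind] = [2, 4, 0]
r1 m[φ2→sprk] = [1, 0, 4]
r1 m[fog→φ0] = [0, 0, 0]
r1 m[fog→φ1] = [0, 0, 0]
r1 m[wind→φ2] = [0, 0, 0]
r1 m[sun→φ1] = [0, 0, 0]
r1 m[sprk→φ0] = [0, 0, 0]
r1 m[sprk→φ2] = [0, 0, 0]
r2 m[φ0→fog] = [0, 1, 4]
r2 m[φ0→sprk] = [2, 0, 1]
r2 m[φ1→fog] = [0, 0, 1]
r2 m[φ1→sun] = [0, 0, 2]
r2 m[φ2→wind] = [2, 4, 0]
r2 m[φ2→sprk] = [1, 0, 4]
r2 m[fog→φ0] = [0, 0, 1]
r2 m[fog→φ1] = [0, 1, 4]
r2 m[wind→φ2] = [0, 0, 0]
r2 m[sun→φ1] = [0, 0, 0]
r2 m[sprk→φ0] = [1, 0, 4]
r2 m[sprk→φ2] = [2, 0, 1]
r3 m[φ0→fog] = [0, 4, 7]
r3 m[φ0→sprk] = [2, 0, 1]
r3 m[φ1→fog] = [0, 0, 1]
r3 m[φ1→sun] = [1, 0, 4]
r3 m[φ2→wind] = [2, 5, 0]
r3 m[φ2→sprk] = [1, 0, 4]
r3 m[fog→φ0] = [0, 0, 1]
r3 m[fog→φ1] = [0, 1, 4]
r3 m[wind→φ2] = [0, 0, 0]
r3 m[sun→φ1] = [0, 0, 0]
r3 m[sprk→φ0] = [1, 0, 4]
r3 m[sprk→φ2] = [2, 0, 1]
r4 m[φ0→fog] = [0, 4, 7]
r4 m[φ0→sprk] = [2, 0, 1]
r4 m[φ1→fog] = [0, 0, 1]
r4 m[φ1→sun] = [1, 0, 4]
r4 m[φ2→wind] = [2, 5, 0]
r4 m[φ2→sprk] = [1, 0, 4]
r4 m[fog→φ0] = [0, 0, 1]
r4 m[fog→φ1] = [0, 4, 7]
r4 m[wind→φ2] = [0, 0, 0]
r4 m[sun→φ1] = [0, 0, 0]
r4 m[sprk→φ0] = [1, 0, 4]
r4 m[sprk→φ2] = [2, 0, 1]
r5 m[φ0→fog] = [0, 4, 7]
r5 m[φ0→sprk] = [2, 0, 1]
r5 m[φ1→fog] = [0, 0, 1]
r5 m[φ1→sun] = [2, 0, 5]
r5 m[φ2→wind] = [2, 5, 0]
r5 m[φ2→sprk] = [1, 0, 4]
r5 m[fog→φ0] = [0, 0, 1]
r5 m[fog→φ1] = [0, 4, 7]
r5 m[wind→φ2] = [0, 0, 0]
r5 m[sun→φ1] = [0, 0, 0]
r5 m[sprk→φ0] = [1, 0, 4]
r5 m[sprk→φ2] = [2, 0, 1]
r6 m[φ0→fog] = [0, 4, 7]
r6 m[φ0→sprk] = [2, 0, 1]
r6 m[φ1→fog] = [0, 0, 1]
r6 m[φ1→sun] = [2, 0, 5]
r6 m[φ2→wind] = [2, 5, 0]
r6 m[φ2→sprk] = [1, 0, 4]
r6 m[fog→φ0] = [0, 0, 1]
r6 m[fog→φ1] = [0, 4, 7]
r6 m[wind→φ2] = [0, 0, 0]
r6 m[sun→φ1] = [0, 0, 0]
r6 m[sprk→φ0] = [1, 0, 4]
r6 m[sprk→φ2] = [2, 0, 1]
fixed point reached at round 6
b[sprk] = ⊗ incoming = [3, 0, 5]

b[sprk] = [3, 0, 5]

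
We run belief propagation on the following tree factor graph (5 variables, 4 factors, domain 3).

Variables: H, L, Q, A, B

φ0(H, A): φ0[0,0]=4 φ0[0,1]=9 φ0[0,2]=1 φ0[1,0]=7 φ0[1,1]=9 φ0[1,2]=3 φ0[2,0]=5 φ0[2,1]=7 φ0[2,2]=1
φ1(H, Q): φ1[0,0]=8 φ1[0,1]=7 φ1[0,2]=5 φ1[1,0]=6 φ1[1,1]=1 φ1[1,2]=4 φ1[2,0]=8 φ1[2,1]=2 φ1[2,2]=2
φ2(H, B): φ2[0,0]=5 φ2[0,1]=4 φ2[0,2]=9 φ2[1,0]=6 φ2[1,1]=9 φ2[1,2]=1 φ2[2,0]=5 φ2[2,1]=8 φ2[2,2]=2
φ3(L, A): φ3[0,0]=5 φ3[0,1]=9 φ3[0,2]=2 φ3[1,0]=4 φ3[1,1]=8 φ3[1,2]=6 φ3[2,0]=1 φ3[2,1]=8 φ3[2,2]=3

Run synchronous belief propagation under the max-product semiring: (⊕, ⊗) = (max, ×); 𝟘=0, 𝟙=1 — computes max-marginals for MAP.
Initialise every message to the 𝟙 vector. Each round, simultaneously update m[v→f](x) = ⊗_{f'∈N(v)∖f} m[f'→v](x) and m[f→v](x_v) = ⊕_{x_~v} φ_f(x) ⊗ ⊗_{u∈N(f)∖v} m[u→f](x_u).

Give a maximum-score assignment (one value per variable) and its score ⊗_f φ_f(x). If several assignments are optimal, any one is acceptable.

init: all messages = 𝟙 over 3 values
r1 m[φ0→H] = [9, 9, 7]
r1 m[φ0→A] = [7, 9, 3]
r1 m[φ1→H] = [8, 6, 8]
r1 m[φ1→Q] = [8, 7, 5]
r1 m[φ2→H] = [9, 9, 8]
r1 m[φ2→B] = [6, 9, 9]
r1 m[φ3→L] = [9, 8, 8]
r1 m[φ3→A] = [5, 9, 6]
r1 m[H→φ0] = [1, 1, 1]
r1 m[H→φ1] = [1, 1, 1]
r1 m[H→φ2] = [1, 1, 1]
r1 m[L→φ3] = [1, 1, 1]
r1 m[Q→φ1] = [1, 1, 1]
r1 m[A→φ0] = [1, 1, 1]
r1 m[A→φ3] = [1, 1, 1]
r1 m[B→φ2] = [1, 1, 1]
r2 m[φ0→H] = [9, 9, 7]
r2 m[φ0→A] = [7, 9, 3]
r2 m[φ1→H] = [8, 6, 8]
r2 m[φ1→Q] = [8, 7, 5]
r2 m[φ2→H] = [9, 9, 8]
r2 m[φ2→B] = [6, 9, 9]
r2 m[φ3→L] = [9, 8, 8]
r2 m[φ3→A] = [5, 9, 6]
r2 m[H→φ0] = [72, 54, 64]
r2 m[H→φ1] = [81, 81, 56]
r2 m[H→φ2] = [72, 54, 56]
r2 m[L→φ3] = [1, 1, 1]
r2 m[Q→φ1] = [1, 1, 1]
r2 m[A→φ0] = [5, 9, 6]
r2 m[A→φ3] = [7, 9, 3]
r2 m[B→φ2] = [1, 1, 1]
r3 m[φ0→H] = [81, 81, 63]
r3 m[φ0→A] = [378, 648, 162]
r3 m[φ1→H] = [8, 6, 8]
r3 m[φ1→Q] = [648, 567, 405]
r3 m[φ2→H] = [9, 9, 8]
r3 m[φ2→B] = [360, 486, 648]
r3 m[φ3→L] = [81, 72, 72]
r3 m[φ3→A] = [5, 9, 6]
r3 m[H→φ0] = [72, 54, 64]
r3 m[H→φ1] = [81, 81, 56]
r3 m[H→φ2] = [72, 54, 56]
r3 m[L→φ3] = [1, 1, 1]
r3 m[Q→φ1] = [1, 1, 1]
r3 m[A→φ0] = [5, 9, 6]
r3 m[A→φ3] = [7, 9, 3]
r3 m[B→φ2] = [1, 1, 1]
r4 m[φ0→H] = [81, 81, 63]
r4 m[φ0→A] = [378, 648, 162]
r4 m[φ1→H] = [8, 6, 8]
r4 m[φ1→Q] = [648, 567, 405]
r4 m[φ2→H] = [9, 9, 8]
r4 m[φ2→B] = [360, 486, 648]
r4 m[φ3→L] = [81, 72, 72]
r4 m[φ3→A] = [5, 9, 6]
r4 m[H→φ0] = [72, 54, 64]
r4 m[H→φ1] = [729, 729, 504]
r4 m[H→φ2] = [648, 486, 504]
r4 m[L→φ3] = [1, 1, 1]
r4 m[Q→φ1] = [1, 1, 1]
r4 m[A→φ0] = [5, 9, 6]
r4 m[A→φ3] = [378, 648, 162]
r4 m[B→φ2] = [1, 1, 1]
r5 m[φ0→H] = [81, 81, 63]
r5 m[φ0→A] = [378, 648, 162]
r5 m[φ1→H] = [8, 6, 8]
r5 m[φ1→Q] = [5832, 5103, 3645]
r5 m[φ2→H] = [9, 9, 8]
r5 m[φ2→B] = [3240, 4374, 5832]
r5 m[φ3→L] = [5832, 5184, 5184]
r5 m[φ3→A] = [5, 9, 6]
r5 m[H→φ0] = [72, 54, 64]
r5 m[H→φ1] = [729, 729, 504]
r5 m[H→φ2] = [648, 486, 504]
r5 m[L→φ3] = [1, 1, 1]
r5 m[Q→φ1] = [1, 1, 1]
r5 m[A→φ0] = [5, 9, 6]
r5 m[A→φ3] = [378, 648, 162]
r5 m[B→φ2] = [1, 1, 1]
r6 m[φ0→H] = [81, 81, 63]
r6 m[φ0→A] = [378, 648, 162]
r6 m[φ1→H] = [8, 6, 8]
r6 m[φ1→Q] = [5832, 5103, 3645]
r6 m[φ2→H] = [9, 9, 8]
r6 m[φ2→B] = [3240, 4374, 5832]
r6 m[φ3→L] = [5832, 5184, 5184]
r6 m[φ3→A] = [5, 9, 6]
r6 m[H→φ0] = [72, 54, 64]
r6 m[H→φ1] = [729, 729, 504]
r6 m[H→φ2] = [648, 486, 504]
r6 m[L→φ3] = [1, 1, 1]
r6 m[Q→φ1] = [1, 1, 1]
r6 m[A→φ0] = [5, 9, 6]
r6 m[A→φ3] = [378, 648, 162]
r6 m[B→φ2] = [1, 1, 1]
fixed point reached at round 6
traceback from H: (H=0, L=0, Q=0, A=1, B=2), score=5832

assignment: (H=0, L=0, Q=0, A=1, B=2); score = 5832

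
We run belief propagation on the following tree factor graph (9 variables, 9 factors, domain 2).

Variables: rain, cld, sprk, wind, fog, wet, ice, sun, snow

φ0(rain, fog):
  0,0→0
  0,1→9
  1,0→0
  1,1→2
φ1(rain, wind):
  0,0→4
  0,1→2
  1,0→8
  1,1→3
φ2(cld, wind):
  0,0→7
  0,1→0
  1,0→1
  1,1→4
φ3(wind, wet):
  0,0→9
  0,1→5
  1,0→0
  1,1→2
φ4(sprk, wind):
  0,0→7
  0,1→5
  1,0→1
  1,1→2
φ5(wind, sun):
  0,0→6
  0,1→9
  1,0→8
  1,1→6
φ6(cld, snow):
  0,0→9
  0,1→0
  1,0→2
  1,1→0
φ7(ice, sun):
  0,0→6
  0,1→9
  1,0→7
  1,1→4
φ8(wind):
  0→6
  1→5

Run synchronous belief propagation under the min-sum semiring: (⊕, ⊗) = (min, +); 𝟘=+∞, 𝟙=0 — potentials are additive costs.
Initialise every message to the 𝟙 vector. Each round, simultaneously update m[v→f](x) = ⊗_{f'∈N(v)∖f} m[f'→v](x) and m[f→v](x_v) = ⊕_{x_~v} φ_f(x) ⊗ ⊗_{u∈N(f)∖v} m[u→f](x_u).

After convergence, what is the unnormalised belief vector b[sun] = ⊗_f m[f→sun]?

init: all messages = 𝟙 over 2 values
r1 m[φ0→rain] = [0, 0]
r1 m[φ0→fog] = [0, 2]
r1 m[φ1→rain] = [2, 3]
r1 m[φ1→wind] = [4, 2]
r1 m[φ2→cld] = [0, 1]
r1 m[φ2→wind] = [1, 0]
r1 m[φ3→wind] = [5, 0]
r1 m[φ3→wet] = [0, 2]
r1 m[φ4→sprk] = [5, 1]
r1 m[φ4→wind] = [1, 2]
r1 m[φ5→wind] = [6, 6]
r1 m[φ5→sun] = [6, 6]
r1 m[φ6→cld] = [0, 0]
r1 m[φ6→snow] = [2, 0]
r1 m[φ7→ice] = [6, 4]
r1 m[φ7→sun] = [6, 4]
r1 m[φ8→wind] = [6, 5]
r1 m[rain→φ0] = [0, 0]
r1 m[rain→φ1] = [0, 0]
r1 m[cld→φ2] = [0, 0]
r1 m[cld→φ6] = [0, 0]
r1 m[sprk→φ4] = [0, 0]
r1 m[wind→φ1] = [0, 0]
r1 m[wind→φ2] = [0, 0]
r1 m[wind→φ3] = [0, 0]
r1 m[wind→φ4] = [0, 0]
r1 m[wind→φ5] = [0, 0]
r1 m[wind→φ8] = [0, 0]
r1 m[fog→φ0] = [0, 0]
r1 m[wet→φ3] = [0, 0]
r1 m[ice→φ7] = [0, 0]
r1 m[sun→φ5] = [0, 0]
r1 m[sun→φ7] = [0, 0]
r1 m[snow→φ6] = [0, 0]
r2 m[φ0→rain] = [0, 0]
r2 m[φ0→fog] = [0, 2]
r2 m[φ1→rain] = [2, 3]
r2 m[φ1→wind] = [4, 2]
r2 m[φ2→cld] = [0, 1]
r2 m[φ2→wind] = [1, 0]
r2 m[φ3→wind] = [5, 0]
r2 m[φ3→wet] = [0, 2]
r2 m[φ4→sprk] = [5, 1]
r2 m[φ4→wind] = [1, 2]
r2 m[φ5→wind] = [6, 6]
r2 m[φ5→sun] = [6, 6]
r2 m[φ6→cld] = [0, 0]
r2 m[φ6→snow] = [2, 0]
r2 m[φ7→ice] = [6, 4]
r2 m[φ7→sun] = [6, 4]
r2 m[φ8→wind] = [6, 5]
r2 m[rain→φ0] = [2, 3]
r2 m[rain→φ1] = [0, 0]
r2 m[cld→φ2] = [0, 0]
r2 m[cld→φ6] = [0, 1]
r2 m[sprk→φ4] = [0, 0]
r2 m[wind→φ1] = [19, 13]
r2 m[wind→φ2] = [22, 15]
r2 m[wind→φ3] = [18, 15]
r2 m[wind→φ4] = [22, 13]
r2 m[wind→φ5] = [17, 9]
r2 m[wind→φ8] = [17, 10]
r2 m[fog→φ0] = [0, 0]
r2 m[wet→φ3] = [0, 0]
r2 m[ice→φ7] = [0, 0]
r2 m[sun→φ5] = [6, 4]
r2 m[sun→φ7] = [6, 6]
r2 m[snow→φ6] = [0, 0]
r3 m[φ0→rain] = [0, 0]
r3 m[φ0→fog] = [2, 5]
r3 m[φ1→rain] = [15, 16]
r3 m[φ1→wind] = [4, 2]
r3 m[φ2→cld] = [15, 19]
r3 m[φ2→wind] = [1, 0]
r3 m[φ3→wind] = [5, 0]
r3 m[φ3→wet] = [15, 17]
r3 m[φ4→sprk] = [18, 15]
r3 m[φ4→wind] = [1, 2]
r3 m[φ5→wind] = [12, 10]
r3 m[φ5→sun] = [17, 15]
r3 m[φ6→cld] = [0, 0]
r3 m[φ6→snow] = [3, 0]
r3 m[φ7→ice] = [12, 10]
r3 m[φ7→sun] = [6, 4]
r3 m[φ8→wind] = [6, 5]
r3 m[rain→φ0] = [2, 3]
r3 m[rain→φ1] = [0, 0]
r3 m[cld→φ2] = [0, 0]
r3 m[cld→φ6] = [0, 1]
r3 m[sprk→φ4] = [0, 0]
r3 m[wind→φ1] = [19, 13]
r3 m[wind→φ2] = [22, 15]
r3 m[wind→φ3] = [18, 15]
r3 m[wind→φ4] = [22, 13]
r3 m[wind→φ5] = [17, 9]
r3 m[wind→φ8] = [17, 10]
r3 m[fog→φ0] = [0, 0]
r3 m[wet→φ3] = [0, 0]
r3 m[ice→φ7] = [0, 0]
r3 m[sun→φ5] = [6, 4]
r3 m[sun→φ7] = [6, 6]
r3 m[snow→φ6] = [0, 0]
r4 m[φ0→rain] = [0, 0]
r4 m[φ0→fog] = [2, 5]
r4 m[φ1→rain] = [15, 16]
r4 m[φ1→wind] = [4, 2]
r4 m[φ2→cld] = [15, 19]
r4 m[φ2→wind] = [1, 0]
r4 m[φ3→wind] = [5, 0]
r4 m[φ3→wet] = [15, 17]
r4 m[φ4→sprk] = [18, 15]
r4 m[φ4→wind] = [1, 2]
r4 m[φ5→wind] = [12, 10]
r4 m[φ5→sun] = [17, 15]
r4 m[φ6→cld] = [0, 0]
r4 m[φ6→snow] = [3, 0]
r4 m[φ7→ice] = [12, 10]
r4 m[φ7→sun] = [6, 4]
r4 m[φ8→wind] = [6, 5]
r4 m[rain→φ0] = [15, 16]
r4 m[rain→φ1] = [0, 0]
r4 m[cld→φ2] = [0, 0]
r4 m[cld→φ6] = [15, 19]
r4 m[sprk→φ4] = [0, 0]
r4 m[wind→φ1] = [25, 17]
r4 m[wind→φ2] = [28, 19]
r4 m[wind→φ3] = [24, 19]
r4 m[wind→φ4] = [28, 17]
r4 m[wind→φ5] = [17, 9]
r4 m[wind→φ8] = [23, 14]
r4 m[fog→φ0] = [0, 0]
r4 m[wet→φ3] = [0, 0]
r4 m[ice→φ7] = [0, 0]
r4 m[sun→φ5] = [6, 4]
r4 m[sun→φ7] = [17, 15]
r4 m[snow→φ6] = [0, 0]
r5 m[φ0→rain] = [0, 0]
r5 m[φ0→fog] = [15, 18]
r5 m[φ1→rain] = [19, 20]
r5 m[φ1→wind] = [4, 2]
r5 m[φ2→cld] = [19, 23]
r5 m[φ2→wind] = [1, 0]
r5 m[φ3→wind] = [5, 0]
r5 m[φ3→wet] = [19, 21]
r5 m[φ4→sprk] = [22, 19]
r5 m[φ4→wind] = [1, 2]
r5 m[φ5→wind] = [12, 10]
r5 m[φ5→sun] = [17, 15]
r5 m[φ6→cld] = [0, 0]
r5 m[φ6→snow] = [21, 15]
r5 m[φ7→ice] = [23, 19]
r5 m[φ7→sun] = [6, 4]
r5 m[φ8→wind] = [6, 5]
r5 m[rain→φ0] = [15, 16]
r5 m[rain→φ1] = [0, 0]
r5 m[cld→φ2] = [0, 0]
r5 m[cld→φ6] = [15, 19]
r5 m[sprk→φ4] = [0, 0]
r5 m[wind→φ1] = [25, 17]
r5 m[wind→φ2] = [28, 19]
r5 m[wind→φ3] = [24, 19]
r5 m[wind→φ4] = [28, 17]
r5 m[wind→φ5] = [17, 9]
r5 m[wind→φ8] = [23, 14]
r5 m[fog→φ0] = [0, 0]
r5 m[wet→φ3] = [0, 0]
r5 m[ice→φ7] = [0, 0]
r5 m[sun→φ5] = [6, 4]
r5 m[sun→φ7] = [17, 15]
r5 m[snow→φ6] = [0, 0]
r6 m[φ0→rain] = [0, 0]
r6 m[φ0→fog] = [15, 18]
r6 m[φ1→rain] = [19, 20]
r6 m[φ1→wind] = [4, 2]
r6 m[φ2→cld] = [19, 23]
r6 m[φ2→wind] = [1, 0]
r6 m[φ3→wind] = [5, 0]
r6 m[φ3→wet] = [19, 21]
r6 m[φ4→sprk] = [22, 19]
r6 m[φ4→wind] = [1, 2]
r6 m[φ5→wind] = [12, 10]
r6 m[φ5→sun] = [17, 15]
r6 m[φ6→cld] = [0, 0]
r6 m[φ6→snow] = [21, 15]
r6 m[φ7→ice] = [23, 19]
r6 m[φ7→sun] = [6, 4]
r6 m[φ8→wind] = [6, 5]
r6 m[rain→φ0] = [19, 20]
r6 m[rain→φ1] = [0, 0]
r6 m[cld→φ2] = [0, 0]
r6 m[cld→φ6] = [19, 23]
r6 m[sprk→φ4] = [0, 0]
r6 m[wind→φ1] = [25, 17]
r6 m[wind→φ2] = [28, 19]
r6 m[wind→φ3] = [24, 19]
r6 m[wind→φ4] = [28, 17]
r6 m[wind→φ5] = [17, 9]
r6 m[wind→φ8] = [23, 14]
r6 m[fog→φ0] = [0, 0]
r6 m[wet→φ3] = [0, 0]
r6 m[ice→φ7] = [0, 0]
r6 m[sun→φ5] = [6, 4]
r6 m[sun→φ7] = [17, 15]
r6 m[snow→φ6] = [0, 0]
r7 m[φ0→rain] = [0, 0]
r7 m[φ0→fog] = [19, 22]
r7 m[φ1→rain] = [19, 20]
r7 m[φ1→wind] = [4, 2]
r7 m[φ2→cld] = [19, 23]
r7 m[φ2→wind] = [1, 0]
r7 m[φ3→wind] = [5, 0]
r7 m[φ3→wet] = [19, 21]
r7 m[φ4→sprk] = [22, 19]
r7 m[φ4→wind] = [1, 2]
r7 m[φ5→wind] = [12, 10]
r7 m[φ5→sun] = [17, 15]
r7 m[φ6→cld] = [0, 0]
r7 m[φ6→snow] = [25, 19]
r7 m[φ7→ice] = [23, 19]
r7 m[φ7→sun] = [6, 4]
r7 m[φ8→wind] = [6, 5]
r7 m[rain→φ0] = [19, 20]
r7 m[rain→φ1] = [0, 0]
r7 m[cld→φ2] = [0, 0]
r7 m[cld→φ6] = [19, 23]
r7 m[sprk→φ4] = [0, 0]
r7 m[wind→φ1] = [25, 17]
r7 m[wind→φ2] = [28, 19]
r7 m[wind→φ3] = [24, 19]
r7 m[wind→φ4] = [28, 17]
r7 m[wind→φ5] = [17, 9]
r7 m[wind→φ8] = [23, 14]
r7 m[fog→φ0] = [0, 0]
r7 m[wet→φ3] = [0, 0]
r7 m[ice→φ7] = [0, 0]
r7 m[sun→φ5] = [6, 4]
r7 m[sun→φ7] = [17, 15]
r7 m[snow→φ6] = [0, 0]
r8 m[φ0→rain] = [0, 0]
r8 m[φ0→fog] = [19, 22]
r8 m[φ1→rain] = [19, 20]
r8 m[φ1→wind] = [4, 2]
r8 m[φ2→cld] = [19, 23]
r8 m[φ2→wind] = [1, 0]
r8 m[φ3→wind] = [5, 0]
r8 m[φ3→wet] = [19, 21]
r8 m[φ4→sprk] = [22, 19]
r8 m[φ4→wind] = [1, 2]
r8 m[φ5→wind] = [12, 10]
r8 m[φ5→sun] = [17, 15]
r8 m[φ6→cld] = [0, 0]
r8 m[φ6→snow] = [25, 19]
r8 m[φ7→ice] = [23, 19]
r8 m[φ7→sun] = [6, 4]
r8 m[φ8→wind] = [6, 5]
r8 m[rain→φ0] = [19, 20]
r8 m[rain→φ1] = [0, 0]
r8 m[cld→φ2] = [0, 0]
r8 m[cld→φ6] = [19, 23]
r8 m[sprk→φ4] = [0, 0]
r8 m[wind→φ1] = [25, 17]
r8 m[wind→φ2] = [28, 19]
r8 m[wind→φ3] = [24, 19]
r8 m[wind→φ4] = [28, 17]
r8 m[wind→φ5] = [17, 9]
r8 m[wind→φ8] = [23, 14]
r8 m[fog→φ0] = [0, 0]
r8 m[wet→φ3] = [0, 0]
r8 m[ice→φ7] = [0, 0]
r8 m[sun→φ5] = [6, 4]
r8 m[sun→φ7] = [17, 15]
r8 m[snow→φ6] = [0, 0]
fixed point reached at round 8
b[sun] = ⊗ incoming = [23, 19]

b[sun] = [23, 19]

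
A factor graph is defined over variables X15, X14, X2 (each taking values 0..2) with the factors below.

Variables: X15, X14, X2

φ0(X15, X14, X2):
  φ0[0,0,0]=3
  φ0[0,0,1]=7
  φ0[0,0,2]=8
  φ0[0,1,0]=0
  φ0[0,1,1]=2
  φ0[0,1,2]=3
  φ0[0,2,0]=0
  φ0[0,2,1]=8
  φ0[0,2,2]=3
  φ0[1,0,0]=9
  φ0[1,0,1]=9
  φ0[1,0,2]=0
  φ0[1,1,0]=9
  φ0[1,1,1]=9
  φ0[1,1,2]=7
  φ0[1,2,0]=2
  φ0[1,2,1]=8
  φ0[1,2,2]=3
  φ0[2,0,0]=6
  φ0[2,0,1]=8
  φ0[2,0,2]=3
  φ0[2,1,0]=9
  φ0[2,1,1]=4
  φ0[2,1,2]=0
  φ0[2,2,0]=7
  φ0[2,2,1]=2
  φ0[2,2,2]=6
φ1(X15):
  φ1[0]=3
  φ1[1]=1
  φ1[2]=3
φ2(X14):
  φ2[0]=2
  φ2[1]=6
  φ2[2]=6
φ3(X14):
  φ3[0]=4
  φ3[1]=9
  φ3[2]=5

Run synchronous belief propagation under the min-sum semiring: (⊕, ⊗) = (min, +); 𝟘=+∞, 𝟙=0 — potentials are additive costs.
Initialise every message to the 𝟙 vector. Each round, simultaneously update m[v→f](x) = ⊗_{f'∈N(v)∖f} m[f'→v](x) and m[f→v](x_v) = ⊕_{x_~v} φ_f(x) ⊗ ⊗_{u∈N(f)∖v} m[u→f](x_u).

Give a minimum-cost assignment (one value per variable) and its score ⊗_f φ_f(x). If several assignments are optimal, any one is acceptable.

init: all messages = 𝟙 over 3 values
r1 m[φ0→X15] = [0, 0, 0]
r1 m[φ0→X14] = [0, 0, 0]
r1 m[φ0→X2] = [0, 2, 0]
r1 m[φ1→X15] = [3, 1, 3]
r1 m[φ2→X14] = [2, 6, 6]
r1 m[φ3→X14] = [4, 9, 5]
r1 m[X15→φ0] = [0, 0, 0]
r1 m[X15→φ1] = [0, 0, 0]
r1 m[X14→φ0] = [0, 0, 0]
r1 m[X14→φ2] = [0, 0, 0]
r1 m[X14→φ3] = [0, 0, 0]
r1 m[X2→φ0] = [0, 0, 0]
r2 m[φ0→X15] = [0, 0, 0]
r2 m[φ0→X14] = [0, 0, 0]
r2 m[φ0→X2] = [0, 2, 0]
r2 m[φ1→X15] = [3, 1, 3]
r2 m[φ2→X14] = [2, 6, 6]
r2 m[φ3→X14] = [4, 9, 5]
r2 m[X15→φ0] = [3, 1, 3]
r2 m[X15→φ1] = [0, 0, 0]
r2 m[X14→φ0] = [6, 15, 11]
r2 m[X14→φ2] = [4, 9, 5]
r2 m[X14→φ3] = [2, 6, 6]
r2 m[X2→φ0] = [0, 0, 0]
r3 m[φ0→X15] = [9, 6, 9]
r3 m[φ0→X14] = [1, 3, 3]
r3 m[φ0→X2] = [12, 16, 7]
r3 m[φ1→X15] = [3, 1, 3]
r3 m[φ2→X14] = [2, 6, 6]
r3 m[φ3→X14] = [4, 9, 5]
r3 m[X15→φ0] = [3, 1, 3]
r3 m[X15→φ1] = [0, 0, 0]
r3 m[X14→φ0] = [6, 15, 11]
r3 m[X14→φ2] = [4, 9, 5]
r3 m[X14→φ3] = [2, 6, 6]
r3 m[X2→φ0] = [0, 0, 0]
r4 m[φ0→X15] = [9, 6, 9]
r4 m[φ0→X14] = [1, 3, 3]
r4 m[φ0→X2] = [12, 16, 7]
r4 m[φ1→X15] = [3, 1, 3]
r4 m[φ2→X14] = [2, 6, 6]
r4 m[φ3→X14] = [4, 9, 5]
r4 m[X15→φ0] = [3, 1, 3]
r4 m[X15→φ1] = [9, 6, 9]
r4 m[X14→φ0] = [6, 15, 11]
r4 m[X14→φ2] = [5, 12, 8]
r4 m[X14→φ3] = [3, 9, 9]
r4 m[X2→φ0] = [0, 0, 0]
r5 m[φ0→X15] = [9, 6, 9]
r5 m[φ0→X14] = [1, 3, 3]
r5 m[φ0→X2] = [12, 16, 7]
r5 m[φ1→X15] = [3, 1, 3]
r5 m[φ2→X14] = [2, 6, 6]
r5 m[φ3→X14] = [4, 9, 5]
r5 m[X15→φ0] = [3, 1, 3]
r5 m[X15→φ1] = [9, 6, 9]
r5 m[X14→φ0] = [6, 15, 11]
r5 m[X14→φ2] = [5, 12, 8]
r5 m[X14→φ3] = [3, 9, 9]
r5 m[X2→φ0] = [0, 0, 0]
fixed point reached at round 5
traceback from X15: (X15=1, X14=0, X2=2), score=7

assignment: (X15=1, X14=0, X2=2); score = 7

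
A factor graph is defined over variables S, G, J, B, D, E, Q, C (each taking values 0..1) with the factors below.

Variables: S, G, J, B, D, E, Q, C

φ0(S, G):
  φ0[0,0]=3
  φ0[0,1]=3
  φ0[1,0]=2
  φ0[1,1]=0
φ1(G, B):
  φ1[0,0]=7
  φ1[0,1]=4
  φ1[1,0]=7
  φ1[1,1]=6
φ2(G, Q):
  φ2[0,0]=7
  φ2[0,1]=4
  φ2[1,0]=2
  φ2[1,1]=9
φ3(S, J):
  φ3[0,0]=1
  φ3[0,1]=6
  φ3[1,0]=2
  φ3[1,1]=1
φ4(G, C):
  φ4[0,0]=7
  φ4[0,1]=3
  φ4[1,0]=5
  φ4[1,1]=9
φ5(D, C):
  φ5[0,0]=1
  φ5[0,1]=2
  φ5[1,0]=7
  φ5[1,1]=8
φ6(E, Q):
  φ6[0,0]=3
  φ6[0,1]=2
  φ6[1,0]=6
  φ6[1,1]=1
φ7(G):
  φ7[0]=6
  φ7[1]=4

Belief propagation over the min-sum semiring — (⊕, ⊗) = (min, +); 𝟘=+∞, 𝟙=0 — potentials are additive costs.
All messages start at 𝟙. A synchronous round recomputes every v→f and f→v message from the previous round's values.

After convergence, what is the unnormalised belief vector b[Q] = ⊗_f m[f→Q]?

b[Q] = [22, 23]

init: all messages = 𝟙 over 2 values
r1 m[φ0→S] = [3, 0]
r1 m[φ0→G] = [2, 0]
r1 m[φ1→G] = [4, 6]
r1 m[φ1→B] = [7, 4]
r1 m[φ2→G] = [4, 2]
r1 m[φ2→Q] = [2, 4]
r1 m[φ3→S] = [1, 1]
r1 m[φ3→J] = [1, 1]
r1 m[φ4→G] = [3, 5]
r1 m[φ4→C] = [5, 3]
r1 m[φ5→D] = [1, 7]
r1 m[φ5→C] = [1, 2]
r1 m[φ6→E] = [2, 1]
r1 m[φ6→Q] = [3, 1]
r1 m[φ7→G] = [6, 4]
r1 m[S→φ0] = [0, 0]
r1 m[S→φ3] = [0, 0]
r1 m[G→φ0] = [0, 0]
r1 m[G→φ1] = [0, 0]
r1 m[G→φ2] = [0, 0]
r1 m[G→φ4] = [0, 0]
r1 m[G→φ7] = [0, 0]
r1 m[J→φ3] = [0, 0]
r1 m[B→φ1] = [0, 0]
r1 m[D→φ5] = [0, 0]
r1 m[E→φ6] = [0, 0]
r1 m[Q→φ2] = [0, 0]
r1 m[Q→φ6] = [0, 0]
r1 m[C→φ4] = [0, 0]
r1 m[C→φ5] = [0, 0]
r2 m[φ0→S] = [3, 0]
r2 m[φ0→G] = [2, 0]
r2 m[φ1→G] = [4, 6]
r2 m[φ1→B] = [7, 4]
r2 m[φ2→G] = [4, 2]
r2 m[φ2→Q] = [2, 4]
r2 m[φ3→S] = [1, 1]
r2 m[φ3→J] = [1, 1]
r2 m[φ4→G] = [3, 5]
r2 m[φ4→C] = [5, 3]
r2 m[φ5→D] = [1, 7]
r2 m[φ5→C] = [1, 2]
r2 m[φ6→E] = [2, 1]
r2 m[φ6→Q] = [3, 1]
r2 m[φ7→G] = [6, 4]
r2 m[S→φ0] = [1, 1]
r2 m[S→φ3] = [3, 0]
r2 m[G→φ0] = [17, 17]
r2 m[G→φ1] = [15, 11]
r2 m[G→φ2] = [15, 15]
r2 m[G→φ4] = [16, 12]
r2 m[G→φ7] = [13, 13]
r2 m[J→φ3] = [0, 0]
r2 m[B→φ1] = [0, 0]
r2 m[D→φ5] = [0, 0]
r2 m[E→φ6] = [0, 0]
r2 m[Q→φ2] = [3, 1]
r2 m[Q→φ6] = [2, 4]
r2 m[C→φ4] = [1, 2]
r2 m[C→φ5] = [5, 3]
r3 m[φ0→S] = [20, 17]
r3 m[φ0→G] = [3, 1]
r3 m[φ1→G] = [4, 6]
r3 m[φ1→B] = [18, 17]
r3 m[φ2→G] = [5, 5]
r3 m[φ2→Q] = [17, 19]
r3 m[φ3→S] = [1, 1]
r3 m[φ3→J] = [2, 1]
r3 m[φ4→G] = [5, 6]
r3 m[φ4→C] = [17, 19]
r3 m[φ5→D] = [5, 11]
r3 m[φ5→C] = [1, 2]
r3 m[φ6→E] = [5, 5]
r3 m[φ6→Q] = [3, 1]
r3 m[φ7→G] = [6, 4]
r3 m[S→φ0] = [1, 1]
r3 m[S→φ3] = [3, 0]
r3 m[G→φ0] = [17, 17]
r3 m[G→φ1] = [15, 11]
r3 m[G→φ2] = [15, 15]
r3 m[G→φ4] = [16, 12]
r3 m[G→φ7] = [13, 13]
r3 m[J→φ3] = [0, 0]
r3 m[B→φ1] = [0, 0]
r3 m[D→φ5] = [0, 0]
r3 m[E→φ6] = [0, 0]
r3 m[Q→φ2] = [3, 1]
r3 m[Q→φ6] = [2, 4]
r3 m[C→φ4] = [1, 2]
r3 m[C→φ5] = [5, 3]
r4 m[φ0→S] = [20, 17]
r4 m[φ0→G] = [3, 1]
r4 m[φ1→G] = [4, 6]
r4 m[φ1→B] = [18, 17]
r4 m[φ2→G] = [5, 5]
r4 m[φ2→Q] = [17, 19]
r4 m[φ3→S] = [1, 1]
r4 m[φ3→J] = [2, 1]
r4 m[φ4→G] = [5, 6]
r4 m[φ4→C] = [17, 19]
r4 m[φ5→D] = [5, 11]
r4 m[φ5→C] = [1, 2]
r4 m[φ6→E] = [5, 5]
r4 m[φ6→Q] = [3, 1]
r4 m[φ7→G] = [6, 4]
r4 m[S→φ0] = [1, 1]
r4 m[S→φ3] = [20, 17]
r4 m[G→φ0] = [20, 21]
r4 m[G→φ1] = [19, 16]
r4 m[G→φ2] = [18, 17]
r4 m[G→φ4] = [18, 16]
r4 m[G→φ7] = [17, 18]
r4 m[J→φ3] = [0, 0]
r4 m[B→φ1] = [0, 0]
r4 m[D→φ5] = [0, 0]
r4 m[E→φ6] = [0, 0]
r4 m[Q→φ2] = [3, 1]
r4 m[Q→φ6] = [17, 19]
r4 m[C→φ4] = [1, 2]
r4 m[C→φ5] = [17, 19]
r5 m[φ0→S] = [23, 21]
r5 m[φ0→G] = [3, 1]
r5 m[φ1→G] = [4, 6]
r5 m[φ1→B] = [23, 22]
r5 m[φ2→G] = [5, 5]
r5 m[φ2→Q] = [19, 22]
r5 m[φ3→S] = [1, 1]
r5 m[φ3→J] = [19, 18]
r5 m[φ4→G] = [5, 6]
r5 m[φ4→C] = [21, 21]
r5 m[φ5→D] = [18, 24]
r5 m[φ5→C] = [1, 2]
r5 m[φ6→E] = [20, 20]
r5 m[φ6→Q] = [3, 1]
r5 m[φ7→G] = [6, 4]
r5 m[S→φ0] = [1, 1]
r5 m[S→φ3] = [20, 17]
r5 m[G→φ0] = [20, 21]
r5 m[G→φ1] = [19, 16]
r5 m[G→φ2] = [18, 17]
r5 m[G→φ4] = [18, 16]
r5 m[G→φ7] = [17, 18]
r5 m[J→φ3] = [0, 0]
r5 m[B→φ1] = [0, 0]
r5 m[D→φ5] = [0, 0]
r5 m[E→φ6] = [0, 0]
r5 m[Q→φ2] = [3, 1]
r5 m[Q→φ6] = [17, 19]
r5 m[C→φ4] = [1, 2]
r5 m[C→φ5] = [17, 19]
r6 m[φ0→S] = [23, 21]
r6 m[φ0→G] = [3, 1]
r6 m[φ1→G] = [4, 6]
r6 m[φ1→B] = [23, 22]
r6 m[φ2→G] = [5, 5]
r6 m[φ2→Q] = [19, 22]
r6 m[φ3→S] = [1, 1]
r6 m[φ3→J] = [19, 18]
r6 m[φ4→G] = [5, 6]
r6 m[φ4→C] = [21, 21]
r6 m[φ5→D] = [18, 24]
r6 m[φ5→C] = [1, 2]
r6 m[φ6→E] = [20, 20]
r6 m[φ6→Q] = [3, 1]
r6 m[φ7→G] = [6, 4]
r6 m[S→φ0] = [1, 1]
r6 m[S→φ3] = [23, 21]
r6 m[G→φ0] = [20, 21]
r6 m[G→φ1] = [19, 16]
r6 m[G→φ2] = [18, 17]
r6 m[G→φ4] = [18, 16]
r6 m[G→φ7] = [17, 18]
r6 m[J→φ3] = [0, 0]
r6 m[B→φ1] = [0, 0]
r6 m[D→φ5] = [0, 0]
r6 m[E→φ6] = [0, 0]
r6 m[Q→φ2] = [3, 1]
r6 m[Q→φ6] = [19, 22]
r6 m[C→φ4] = [1, 2]
r6 m[C→φ5] = [21, 21]
r7 m[φ0→S] = [23, 21]
r7 m[φ0→G] = [3, 1]
r7 m[φ1→G] = [4, 6]
r7 m[φ1→B] = [23, 22]
r7 m[φ2→G] = [5, 5]
r7 m[φ2→Q] = [19, 22]
r7 m[φ3→S] = [1, 1]
r7 m[φ3→J] = [23, 22]
r7 m[φ4→G] = [5, 6]
r7 m[φ4→C] = [21, 21]
r7 m[φ5→D] = [22, 28]
r7 m[φ5→C] = [1, 2]
r7 m[φ6→E] = [22, 23]
r7 m[φ6→Q] = [3, 1]
r7 m[φ7→G] = [6, 4]
r7 m[S→φ0] = [1, 1]
r7 m[S→φ3] = [23, 21]
r7 m[G→φ0] = [20, 21]
r7 m[G→φ1] = [19, 16]
r7 m[G→φ2] = [18, 17]
r7 m[G→φ4] = [18, 16]
r7 m[G→φ7] = [17, 18]
r7 m[J→φ3] = [0, 0]
r7 m[B→φ1] = [0, 0]
r7 m[D→φ5] = [0, 0]
r7 m[E→φ6] = [0, 0]
r7 m[Q→φ2] = [3, 1]
r7 m[Q→φ6] = [19, 22]
r7 m[C→φ4] = [1, 2]
r7 m[C→φ5] = [21, 21]
r8 m[φ0→S] = [23, 21]
r8 m[φ0→G] = [3, 1]
r8 m[φ1→G] = [4, 6]
r8 m[φ1→B] = [23, 22]
r8 m[φ2→G] = [5, 5]
r8 m[φ2→Q] = [19, 22]
r8 m[φ3→S] = [1, 1]
r8 m[φ3→J] = [23, 22]
r8 m[φ4→G] = [5, 6]
r8 m[φ4→C] = [21, 21]
r8 m[φ5→D] = [22, 28]
r8 m[φ5→C] = [1, 2]
r8 m[φ6→E] = [22, 23]
r8 m[φ6→Q] = [3, 1]
r8 m[φ7→G] = [6, 4]
r8 m[S→φ0] = [1, 1]
r8 m[S→φ3] = [23, 21]
r8 m[G→φ0] = [20, 21]
r8 m[G→φ1] = [19, 16]
r8 m[G→φ2] = [18, 17]
r8 m[G→φ4] = [18, 16]
r8 m[G→φ7] = [17, 18]
r8 m[J→φ3] = [0, 0]
r8 m[B→φ1] = [0, 0]
r8 m[D→φ5] = [0, 0]
r8 m[E→φ6] = [0, 0]
r8 m[Q→φ2] = [3, 1]
r8 m[Q→φ6] = [19, 22]
r8 m[C→φ4] = [1, 2]
r8 m[C→φ5] = [21, 21]
fixed point reached at round 8
b[Q] = ⊗ incoming = [22, 23]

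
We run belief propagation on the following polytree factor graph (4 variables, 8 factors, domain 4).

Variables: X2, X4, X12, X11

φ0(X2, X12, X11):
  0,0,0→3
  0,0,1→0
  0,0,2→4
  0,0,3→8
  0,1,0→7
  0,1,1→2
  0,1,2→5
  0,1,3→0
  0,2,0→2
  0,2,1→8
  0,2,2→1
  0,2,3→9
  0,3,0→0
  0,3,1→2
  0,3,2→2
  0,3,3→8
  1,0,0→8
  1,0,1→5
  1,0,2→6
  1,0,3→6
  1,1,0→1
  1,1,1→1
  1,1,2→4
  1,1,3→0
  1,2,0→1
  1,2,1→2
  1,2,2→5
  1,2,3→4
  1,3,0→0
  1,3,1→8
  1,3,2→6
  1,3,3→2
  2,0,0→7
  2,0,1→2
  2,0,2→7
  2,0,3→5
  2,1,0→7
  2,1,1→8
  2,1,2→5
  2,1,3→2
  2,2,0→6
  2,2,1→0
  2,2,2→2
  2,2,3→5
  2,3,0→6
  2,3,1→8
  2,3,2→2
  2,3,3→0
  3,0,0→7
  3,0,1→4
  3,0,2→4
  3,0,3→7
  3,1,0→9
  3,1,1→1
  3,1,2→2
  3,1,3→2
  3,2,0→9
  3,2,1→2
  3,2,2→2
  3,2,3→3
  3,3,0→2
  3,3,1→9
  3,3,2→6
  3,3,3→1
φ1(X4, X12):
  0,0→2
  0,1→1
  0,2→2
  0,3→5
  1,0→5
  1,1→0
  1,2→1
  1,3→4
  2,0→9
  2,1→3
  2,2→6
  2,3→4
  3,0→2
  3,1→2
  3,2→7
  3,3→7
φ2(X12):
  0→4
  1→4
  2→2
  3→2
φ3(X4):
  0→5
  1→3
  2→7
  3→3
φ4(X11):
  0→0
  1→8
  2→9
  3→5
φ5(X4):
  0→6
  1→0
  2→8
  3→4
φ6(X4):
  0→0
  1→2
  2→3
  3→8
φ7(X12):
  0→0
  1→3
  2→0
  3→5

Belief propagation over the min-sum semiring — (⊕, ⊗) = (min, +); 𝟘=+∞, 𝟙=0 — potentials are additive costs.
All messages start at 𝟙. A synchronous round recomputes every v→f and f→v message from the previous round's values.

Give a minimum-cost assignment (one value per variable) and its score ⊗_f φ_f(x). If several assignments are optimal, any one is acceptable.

assignment: (X2=1, X4=1, X12=2, X11=0); score = 9

init: all messages = 𝟙 over 4 values
r1 m[φ0→X2] = [0, 0, 0, 1]
r1 m[φ0→X12] = [0, 0, 0, 0]
r1 m[φ0→X11] = [0, 0, 1, 0]
r1 m[φ1→X4] = [1, 0, 3, 2]
r1 m[φ1→X12] = [2, 0, 1, 4]
r1 m[φ2→X12] = [4, 4, 2, 2]
r1 m[φ3→X4] = [5, 3, 7, 3]
r1 m[φ4→X11] = [0, 8, 9, 5]
r1 m[φ5→X4] = [6, 0, 8, 4]
r1 m[φ6→X4] = [0, 2, 3, 8]
r1 m[φ7→X12] = [0, 3, 0, 5]
r1 m[X2→φ0] = [0, 0, 0, 0]
r1 m[X4→φ1] = [0, 0, 0, 0]
r1 m[X4→φ3] = [0, 0, 0, 0]
r1 m[X4→φ5] = [0, 0, 0, 0]
r1 m[X4→φ6] = [0, 0, 0, 0]
r1 m[X12→φ0] = [0, 0, 0, 0]
r1 m[X12→φ1] = [0, 0, 0, 0]
r1 m[X12→φ2] = [0, 0, 0, 0]
r1 m[X12→φ7] = [0, 0, 0, 0]
r1 m[X11→φ0] = [0, 0, 0, 0]
r1 m[X11→φ4] = [0, 0, 0, 0]
r2 m[φ0→X2] = [0, 0, 0, 1]
r2 m[φ0→X12] = [0, 0, 0, 0]
r2 m[φ0→X11] = [0, 0, 1, 0]
r2 m[φ1→X4] = [1, 0, 3, 2]
r2 m[φ1→X12] = [2, 0, 1, 4]
r2 m[φ2→X12] = [4, 4, 2, 2]
r2 m[φ3→X4] = [5, 3, 7, 3]
r2 m[φ4→X11] = [0, 8, 9, 5]
r2 m[φ5→X4] = [6, 0, 8, 4]
r2 m[φ6→X4] = [0, 2, 3, 8]
r2 m[φ7→X12] = [0, 3, 0, 5]
r2 m[X2→φ0] = [0, 0, 0, 0]
r2 m[X4→φ1] = [11, 5, 18, 15]
r2 m[X4→φ3] = [7, 2, 14, 14]
r2 m[X4→φ5] = [6, 5, 13, 13]
r2 m[X4→φ6] = [12, 3, 18, 9]
r2 m[X12→φ0] = [6, 7, 3, 11]
r2 m[X12→φ1] = [4, 7, 2, 7]
r2 m[X12→φ2] = [2, 3, 1, 9]
r2 m[X12→φ7] = [6, 4, 3, 6]
r2 m[X11→φ0] = [0, 8, 9, 5]
r2 m[X11→φ4] = [0, 0, 1, 0]
r3 m[φ0→X2] = [5, 4, 9, 11]
r3 m[φ0→X12] = [3, 1, 1, 0]
r3 m[φ0→X11] = [4, 3, 4, 6]
r3 m[φ1→X4] = [4, 3, 8, 6]
r3 m[φ1→X12] = [10, 5, 6, 9]
r3 m[φ2→X12] = [4, 4, 2, 2]
r3 m[φ3→X4] = [5, 3, 7, 3]
r3 m[φ4→X11] = [0, 8, 9, 5]
r3 m[φ5→X4] = [6, 0, 8, 4]
r3 m[φ6→X4] = [0, 2, 3, 8]
r3 m[φ7→X12] = [0, 3, 0, 5]
r3 m[X2→φ0] = [0, 0, 0, 0]
r3 m[X4→φ1] = [11, 5, 18, 15]
r3 m[X4→φ3] = [7, 2, 14, 14]
r3 m[X4→φ5] = [6, 5, 13, 13]
r3 m[X4→φ6] = [12, 3, 18, 9]
r3 m[X12→φ0] = [6, 7, 3, 11]
r3 m[X12→φ1] = [4, 7, 2, 7]
r3 m[X12→φ2] = [2, 3, 1, 9]
r3 m[X12→φ7] = [6, 4, 3, 6]
r3 m[X11→φ0] = [0, 8, 9, 5]
r3 m[X11→φ4] = [0, 0, 1, 0]
r4 m[φ0→X2] = [5, 4, 9, 11]
r4 m[φ0→X12] = [3, 1, 1, 0]
r4 m[φ0→X11] = [4, 3, 4, 6]
r4 m[φ1→X4] = [4, 3, 8, 6]
r4 m[φ1→X12] = [10, 5, 6, 9]
r4 m[φ2→X12] = [4, 4, 2, 2]
r4 m[φ3→X4] = [5, 3, 7, 3]
r4 m[φ4→X11] = [0, 8, 9, 5]
r4 m[φ5→X4] = [6, 0, 8, 4]
r4 m[φ6→X4] = [0, 2, 3, 8]
r4 m[φ7→X12] = [0, 3, 0, 5]
r4 m[X2→φ0] = [0, 0, 0, 0]
r4 m[X4→φ1] = [11, 5, 18, 15]
r4 m[X4→φ3] = [10, 5, 19, 18]
r4 m[X4→φ5] = [9, 8, 18, 17]
r4 m[X4→φ6] = [15, 6, 23, 13]
r4 m[X12→φ0] = [14, 12, 8, 16]
r4 m[X12→φ1] = [7, 8, 3, 7]
r4 m[X12→φ2] = [13, 9, 7, 14]
r4 m[X12→φ7] = [17, 10, 9, 11]
r4 m[X11→φ0] = [0, 8, 9, 5]
r4 m[X11→φ4] = [4, 3, 4, 6]
r5 m[φ0→X2] = [10, 9, 14, 16]
r5 m[φ0→X12] = [3, 1, 1, 0]
r5 m[φ0→X11] = [9, 8, 9, 11]
r5 m[φ1→X4] = [5, 4, 9, 9]
r5 m[φ1→X12] = [10, 5, 6, 9]
r5 m[φ2→X12] = [4, 4, 2, 2]
r5 m[φ3→X4] = [5, 3, 7, 3]
r5 m[φ4→X11] = [0, 8, 9, 5]
r5 m[φ5→X4] = [6, 0, 8, 4]
r5 m[φ6→X4] = [0, 2, 3, 8]
r5 m[φ7→X12] = [0, 3, 0, 5]
r5 m[X2→φ0] = [0, 0, 0, 0]
r5 m[X4→φ1] = [11, 5, 18, 15]
r5 m[X4→φ3] = [10, 5, 19, 18]
r5 m[X4→φ5] = [9, 8, 18, 17]
r5 m[X4→φ6] = [15, 6, 23, 13]
r5 m[X12→φ0] = [14, 12, 8, 16]
r5 m[X12→φ1] = [7, 8, 3, 7]
r5 m[X12→φ2] = [13, 9, 7, 14]
r5 m[X12→φ7] = [17, 10, 9, 11]
r5 m[X11→φ0] = [0, 8, 9, 5]
r5 m[X11→φ4] = [4, 3, 4, 6]
r6 m[φ0→X2] = [10, 9, 14, 16]
r6 m[φ0→X12] = [3, 1, 1, 0]
r6 m[φ0→X11] = [9, 8, 9, 11]
r6 m[φ1→X4] = [5, 4, 9, 9]
r6 m[φ1→X12] = [10, 5, 6, 9]
r6 m[φ2→X12] = [4, 4, 2, 2]
r6 m[φ3→X4] = [5, 3, 7, 3]
r6 m[φ4→X11] = [0, 8, 9, 5]
r6 m[φ5→X4] = [6, 0, 8, 4]
r6 m[φ6→X4] = [0, 2, 3, 8]
r6 m[φ7→X12] = [0, 3, 0, 5]
r6 m[X2→φ0] = [0, 0, 0, 0]
r6 m[X4→φ1] = [11, 5, 18, 15]
r6 m[X4→φ3] = [11, 6, 20, 21]
r6 m[X4→φ5] = [10, 9, 19, 20]
r6 m[X4→φ6] = [16, 7, 24, 16]
r6 m[X12→φ0] = [14, 12, 8, 16]
r6 m[X12→φ1] = [7, 8, 3, 7]
r6 m[X12→φ2] = [13, 9, 7, 14]
r6 m[X12→φ7] = [17, 10, 9, 11]
r6 m[X11→φ0] = [0, 8, 9, 5]
r6 m[X11→φ4] = [9, 8, 9, 11]
r7 m[φ0→X2] = [10, 9, 14, 16]
r7 m[φ0→X12] = [3, 1, 1, 0]
r7 m[φ0→X11] = [9, 8, 9, 11]
r7 m[φ1→X4] = [5, 4, 9, 9]
r7 m[φ1→X12] = [10, 5, 6, 9]
r7 m[φ2→X12] = [4, 4, 2, 2]
r7 m[φ3→X4] = [5, 3, 7, 3]
r7 m[φ4→X11] = [0, 8, 9, 5]
r7 m[φ5→X4] = [6, 0, 8, 4]
r7 m[φ6→X4] = [0, 2, 3, 8]
r7 m[φ7→X12] = [0, 3, 0, 5]
r7 m[X2→φ0] = [0, 0, 0, 0]
r7 m[X4→φ1] = [11, 5, 18, 15]
r7 m[X4→φ3] = [11, 6, 20, 21]
r7 m[X4→φ5] = [10, 9, 19, 20]
r7 m[X4→φ6] = [16, 7, 24, 16]
r7 m[X12→φ0] = [14, 12, 8, 16]
r7 m[X12→φ1] = [7, 8, 3, 7]
r7 m[X12→φ2] = [13, 9, 7, 14]
r7 m[X12→φ7] = [17, 10, 9, 11]
r7 m[X11→φ0] = [0, 8, 9, 5]
r7 m[X11→φ4] = [9, 8, 9, 11]
fixed point reached at round 7
traceback from X2: (X2=1, X4=1, X12=2, X11=0), score=9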